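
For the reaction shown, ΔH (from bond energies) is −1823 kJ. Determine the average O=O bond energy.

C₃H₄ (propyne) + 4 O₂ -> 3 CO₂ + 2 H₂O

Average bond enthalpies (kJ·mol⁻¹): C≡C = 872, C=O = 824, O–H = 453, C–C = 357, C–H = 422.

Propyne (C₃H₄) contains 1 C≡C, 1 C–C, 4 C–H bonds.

D(O=O) ≈ 504 kJ/mol

Let D be the O=O bond energy.
Σ(broken) = 1×872 + 1×357 + 4×422 + 4×D = 2917 + 4D
Σ(formed) = 6×824 + 4×453 = 6756
ΔH = Σ(broken) − Σ(formed) = (2917 + 4D) − (6756) = −3839 + 4D
Setting this equal to −1823 kJ gives 4D = 2016, so D = 504 kJ/mol.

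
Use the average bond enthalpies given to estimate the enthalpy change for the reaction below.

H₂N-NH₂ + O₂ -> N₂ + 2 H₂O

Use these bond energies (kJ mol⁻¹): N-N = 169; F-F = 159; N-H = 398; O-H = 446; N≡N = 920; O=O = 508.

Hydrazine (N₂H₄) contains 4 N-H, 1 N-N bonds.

ΔH ≈ −435 kJ

Bonds broken (reactants):
  N-H: 4 × 398 = 1592
  N-N: 1 × 169 = 169
  O=O: 1 × 508 = 508
  Σ(broken) = 2269 kJ
Bonds formed (products):
  N≡N: 1 × 920 = 920
  O-H: 4 × 446 = 1784
  Σ(formed) = 2704 kJ
ΔH = Σ(broken) − Σ(formed) = 2269 − 2704 = −435 kJ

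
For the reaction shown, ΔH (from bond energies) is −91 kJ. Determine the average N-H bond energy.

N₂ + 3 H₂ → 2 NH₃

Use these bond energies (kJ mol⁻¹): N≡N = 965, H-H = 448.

D(N-H) ≈ 400 kJ/mol

Let D be the N-H bond energy.
Σ(broken) = 3×448 + 1×965 = 2309
Σ(formed) = 6×D = 6D
ΔH = Σ(broken) − Σ(formed) = (2309) − (6D) = +2309 − 6D
Setting this equal to −91 kJ gives 6D = 2400, so D = 400 kJ/mol.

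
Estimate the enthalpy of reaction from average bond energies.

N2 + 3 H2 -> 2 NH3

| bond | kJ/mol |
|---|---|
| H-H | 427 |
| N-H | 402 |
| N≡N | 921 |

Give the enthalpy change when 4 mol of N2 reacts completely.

ΔH = −840 kJ

Bonds broken (reactants):
  H-H: 3 × 427 = 1281
  N≡N: 1 × 921 = 921
  Σ(broken) = 2202 kJ
Bonds formed (products):
  N-H: 6 × 402 = 2412
  Σ(formed) = 2412 kJ
ΔH = Σ(broken) − Σ(formed) = 2202 − 2412 = −210 kJ
For 4× the reaction as written: 4 × (−210) = −840 kJ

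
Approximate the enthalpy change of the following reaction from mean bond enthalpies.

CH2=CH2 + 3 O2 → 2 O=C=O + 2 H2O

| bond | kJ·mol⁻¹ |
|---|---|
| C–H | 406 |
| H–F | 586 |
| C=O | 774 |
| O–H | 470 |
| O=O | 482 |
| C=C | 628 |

Bonds broken (reactants):
  C–H: 4 × 406 = 1624
  C=C: 1 × 628 = 628
  O=O: 3 × 482 = 1446
  Σ(broken) = 3698 kJ
Bonds formed (products):
  C=O: 4 × 774 = 3096
  O–H: 4 × 470 = 1880
  Σ(formed) = 4976 kJ
ΔH = Σ(broken) − Σ(formed) = 3698 − 4976 = −1278 kJ

ΔH ≈ −1278 kJ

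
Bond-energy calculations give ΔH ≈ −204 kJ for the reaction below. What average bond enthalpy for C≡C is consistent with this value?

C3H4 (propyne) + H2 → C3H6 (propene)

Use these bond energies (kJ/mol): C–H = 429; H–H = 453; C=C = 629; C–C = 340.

D(C≡C) ≈ 830 kJ/mol

Let D be the C≡C bond energy.
Σ(broken) = 1×D + 1×340 + 4×429 + 1×453 = 2509 + D
Σ(formed) = 1×340 + 6×429 + 1×629 = 3543
ΔH = Σ(broken) − Σ(formed) = (2509 + D) − (3543) = −1034 + D
Setting this equal to −204 kJ gives D = 830 kJ/mol.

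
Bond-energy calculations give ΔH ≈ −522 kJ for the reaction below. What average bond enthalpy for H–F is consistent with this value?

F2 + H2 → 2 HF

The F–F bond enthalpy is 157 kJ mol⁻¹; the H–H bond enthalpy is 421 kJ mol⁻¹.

D(H–F) ≈ 550 kJ/mol

Let D be the H–F bond energy.
Σ(broken) = 1×157 + 1×421 = 578
Σ(formed) = 2×D = 2D
ΔH = Σ(broken) − Σ(formed) = (578) − (2D) = +578 − 2D
Setting this equal to −522 kJ gives 2D = 1100, so D = 550 kJ/mol.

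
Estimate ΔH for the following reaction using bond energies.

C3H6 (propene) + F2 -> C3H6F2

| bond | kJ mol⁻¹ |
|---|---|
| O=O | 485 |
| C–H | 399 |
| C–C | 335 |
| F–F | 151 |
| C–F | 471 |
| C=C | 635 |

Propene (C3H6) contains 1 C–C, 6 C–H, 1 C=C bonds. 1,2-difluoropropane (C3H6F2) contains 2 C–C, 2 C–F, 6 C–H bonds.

ΔH ≈ −491 kJ

Bonds broken (reactants):
  C–C: 1 × 335 = 335
  C–H: 6 × 399 = 2394
  C=C: 1 × 635 = 635
  F–F: 1 × 151 = 151
  Σ(broken) = 3515 kJ
Bonds formed (products):
  C–C: 2 × 335 = 670
  C–F: 2 × 471 = 942
  C–H: 6 × 399 = 2394
  Σ(formed) = 4006 kJ
ΔH = Σ(broken) − Σ(formed) = 3515 − 4006 = −491 kJ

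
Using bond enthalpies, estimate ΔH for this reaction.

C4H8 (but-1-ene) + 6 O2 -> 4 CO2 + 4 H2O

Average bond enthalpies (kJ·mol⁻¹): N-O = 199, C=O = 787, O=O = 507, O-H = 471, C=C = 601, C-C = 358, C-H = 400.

Bonds broken (reactants):
  C-C: 2 × 358 = 716
  C-H: 8 × 400 = 3200
  C=C: 1 × 601 = 601
  O=O: 6 × 507 = 3042
  Σ(broken) = 7559 kJ
Bonds formed (products):
  C=O: 8 × 787 = 6296
  O-H: 8 × 471 = 3768
  Σ(formed) = 10064 kJ
ΔH = Σ(broken) − Σ(formed) = 7559 − 10064 = −2505 kJ

ΔH ≈ −2505 kJ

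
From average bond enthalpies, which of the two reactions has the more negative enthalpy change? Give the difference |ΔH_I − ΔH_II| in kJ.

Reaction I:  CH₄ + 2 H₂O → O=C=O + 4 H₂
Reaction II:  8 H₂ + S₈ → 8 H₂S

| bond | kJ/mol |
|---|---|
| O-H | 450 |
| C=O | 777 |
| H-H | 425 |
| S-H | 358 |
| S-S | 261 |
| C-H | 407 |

Reaction II, by 414 kJ

Reaction I:
  Bonds broken (reactants):
    C-H: 4 × 407 = 1628
    O-H: 4 × 450 = 1800
    Σ(broken) = 3428 kJ
  Bonds formed (products):
    C=O: 2 × 777 = 1554
    H-H: 4 × 425 = 1700
    Σ(formed) = 3254 kJ
  ΔH_I = 3428 − 3254 = +174 kJ
Reaction II:
  Bonds broken (reactants):
    H-H: 8 × 425 = 3400
    S-S: 8 × 261 = 2088
    Σ(broken) = 5488 kJ
  Bonds formed (products):
    S-H: 16 × 358 = 5728
    Σ(formed) = 5728 kJ
  ΔH_II = 5488 − 5728 = −240 kJ
ΔH_I − ΔH_II = +414 kJ, so reaction II has the more negative ΔH; |ΔH_I − ΔH_II| = 414 kJ.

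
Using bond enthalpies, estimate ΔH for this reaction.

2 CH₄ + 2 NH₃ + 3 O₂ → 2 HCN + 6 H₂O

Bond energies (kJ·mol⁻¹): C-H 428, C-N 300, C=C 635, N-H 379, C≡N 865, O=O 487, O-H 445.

ΔH ≈ −767 kJ

Bonds broken (reactants):
  C-H: 8 × 428 = 3424
  N-H: 6 × 379 = 2274
  O=O: 3 × 487 = 1461
  Σ(broken) = 7159 kJ
Bonds formed (products):
  C≡N: 2 × 865 = 1730
  C-H: 2 × 428 = 856
  O-H: 12 × 445 = 5340
  Σ(formed) = 7926 kJ
ΔH = Σ(broken) − Σ(formed) = 7159 − 7926 = −767 kJ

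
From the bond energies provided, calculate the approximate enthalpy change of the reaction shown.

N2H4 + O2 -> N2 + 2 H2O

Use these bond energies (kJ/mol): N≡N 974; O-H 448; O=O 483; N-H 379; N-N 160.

ΔH ≈ −607 kJ

Bonds broken (reactants):
  N-H: 4 × 379 = 1516
  N-N: 1 × 160 = 160
  O=O: 1 × 483 = 483
  Σ(broken) = 2159 kJ
Bonds formed (products):
  N≡N: 1 × 974 = 974
  O-H: 4 × 448 = 1792
  Σ(formed) = 2766 kJ
ΔH = Σ(broken) − Σ(formed) = 2159 − 2766 = −607 kJ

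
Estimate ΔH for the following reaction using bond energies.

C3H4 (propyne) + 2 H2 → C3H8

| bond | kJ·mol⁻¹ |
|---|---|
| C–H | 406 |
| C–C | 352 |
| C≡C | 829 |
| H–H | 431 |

Bonds broken (reactants):
  C≡C: 1 × 829 = 829
  C–C: 1 × 352 = 352
  C–H: 4 × 406 = 1624
  H–H: 2 × 431 = 862
  Σ(broken) = 3667 kJ
Bonds formed (products):
  C–C: 2 × 352 = 704
  C–H: 8 × 406 = 3248
  Σ(formed) = 3952 kJ
ΔH = Σ(broken) − Σ(formed) = 3667 − 3952 = −285 kJ

ΔH ≈ −285 kJ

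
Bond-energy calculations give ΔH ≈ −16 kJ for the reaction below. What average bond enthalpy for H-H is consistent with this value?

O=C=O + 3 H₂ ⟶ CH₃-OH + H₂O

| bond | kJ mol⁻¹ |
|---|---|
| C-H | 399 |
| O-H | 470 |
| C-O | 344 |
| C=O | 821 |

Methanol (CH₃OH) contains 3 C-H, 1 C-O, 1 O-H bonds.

Let D be the H-H bond energy.
Σ(broken) = 2×821 + 3×D = 1642 + 3D
Σ(formed) = 3×399 + 1×344 + 3×470 = 2951
ΔH = Σ(broken) − Σ(formed) = (1642 + 3D) − (2951) = −1309 + 3D
Setting this equal to −16 kJ gives 3D = 1293, so D = 431 kJ/mol.

D(H-H) ≈ 431 kJ/mol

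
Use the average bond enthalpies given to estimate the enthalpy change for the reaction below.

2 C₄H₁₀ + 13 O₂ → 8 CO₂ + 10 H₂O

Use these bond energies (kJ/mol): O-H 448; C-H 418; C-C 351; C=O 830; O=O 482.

ΔH ≈ −5508 kJ

Bonds broken (reactants):
  C-C: 6 × 351 = 2106
  C-H: 20 × 418 = 8360
  O=O: 13 × 482 = 6266
  Σ(broken) = 16732 kJ
Bonds formed (products):
  C=O: 16 × 830 = 13280
  O-H: 20 × 448 = 8960
  Σ(formed) = 22240 kJ
ΔH = Σ(broken) − Σ(formed) = 16732 − 22240 = −5508 kJ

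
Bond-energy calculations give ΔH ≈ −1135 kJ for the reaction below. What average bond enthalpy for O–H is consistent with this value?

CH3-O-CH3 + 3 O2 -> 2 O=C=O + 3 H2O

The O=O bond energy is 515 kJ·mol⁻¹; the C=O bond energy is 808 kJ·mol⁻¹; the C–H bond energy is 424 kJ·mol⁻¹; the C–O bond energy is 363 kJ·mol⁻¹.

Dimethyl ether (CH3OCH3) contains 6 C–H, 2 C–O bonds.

Let D be the O–H bond energy.
Σ(broken) = 6×424 + 2×363 + 3×515 = 4815
Σ(formed) = 4×808 + 6×D = 3232 + 6D
ΔH = Σ(broken) − Σ(formed) = (4815) − (3232 + 6D) = +1583 − 6D
Setting this equal to −1135 kJ gives 6D = 2718, so D = 453 kJ/mol.

D(O–H) ≈ 453 kJ/mol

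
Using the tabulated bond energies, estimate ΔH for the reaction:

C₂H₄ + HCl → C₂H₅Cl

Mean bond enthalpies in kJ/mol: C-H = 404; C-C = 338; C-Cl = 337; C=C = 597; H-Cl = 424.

ΔH ≈ −58 kJ

Bonds broken (reactants):
  C-H: 4 × 404 = 1616
  C=C: 1 × 597 = 597
  H-Cl: 1 × 424 = 424
  Σ(broken) = 2637 kJ
Bonds formed (products):
  C-C: 1 × 338 = 338
  C-Cl: 1 × 337 = 337
  C-H: 5 × 404 = 2020
  Σ(formed) = 2695 kJ
ΔH = Σ(broken) − Σ(formed) = 2637 − 2695 = −58 kJ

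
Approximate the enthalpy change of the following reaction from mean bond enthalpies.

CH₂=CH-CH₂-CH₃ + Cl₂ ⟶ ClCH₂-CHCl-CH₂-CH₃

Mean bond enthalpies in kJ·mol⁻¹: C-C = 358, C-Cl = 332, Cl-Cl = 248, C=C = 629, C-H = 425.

Bonds broken (reactants):
  C-C: 2 × 358 = 716
  C-H: 8 × 425 = 3400
  C=C: 1 × 629 = 629
  Cl-Cl: 1 × 248 = 248
  Σ(broken) = 4993 kJ
Bonds formed (products):
  C-C: 3 × 358 = 1074
  C-Cl: 2 × 332 = 664
  C-H: 8 × 425 = 3400
  Σ(formed) = 5138 kJ
ΔH = Σ(broken) − Σ(formed) = 4993 − 5138 = −145 kJ

ΔH ≈ −145 kJ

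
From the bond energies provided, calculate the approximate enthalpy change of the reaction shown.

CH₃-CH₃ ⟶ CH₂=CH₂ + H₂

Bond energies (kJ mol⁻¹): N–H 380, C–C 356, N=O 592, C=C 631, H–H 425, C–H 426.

ΔH ≈ +152 kJ

Bonds broken (reactants):
  C–C: 1 × 356 = 356
  C–H: 6 × 426 = 2556
  Σ(broken) = 2912 kJ
Bonds formed (products):
  C–H: 4 × 426 = 1704
  C=C: 1 × 631 = 631
  H–H: 1 × 425 = 425
  Σ(formed) = 2760 kJ
ΔH = Σ(broken) − Σ(formed) = 2912 − 2760 = +152 kJ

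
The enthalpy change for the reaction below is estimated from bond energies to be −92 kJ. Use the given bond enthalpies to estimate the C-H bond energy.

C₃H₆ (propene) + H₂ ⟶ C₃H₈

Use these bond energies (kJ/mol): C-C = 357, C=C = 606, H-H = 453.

Let D be the C-H bond energy.
Σ(broken) = 1×357 + 6×D + 1×606 + 1×453 = 1416 + 6D
Σ(formed) = 2×357 + 8×D = 714 + 8D
ΔH = Σ(broken) − Σ(formed) = (1416 + 6D) − (714 + 8D) = +702 − 2D
Setting this equal to −92 kJ gives 2D = 794, so D = 397 kJ/mol.

D(C-H) ≈ 397 kJ/mol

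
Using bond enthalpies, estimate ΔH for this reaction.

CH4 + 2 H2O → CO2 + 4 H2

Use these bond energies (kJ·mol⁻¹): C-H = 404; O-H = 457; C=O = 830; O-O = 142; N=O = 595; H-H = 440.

Bonds broken (reactants):
  C-H: 4 × 404 = 1616
  O-H: 4 × 457 = 1828
  Σ(broken) = 3444 kJ
Bonds formed (products):
  C=O: 2 × 830 = 1660
  H-H: 4 × 440 = 1760
  Σ(formed) = 3420 kJ
ΔH = Σ(broken) − Σ(formed) = 3444 − 3420 = +24 kJ

ΔH ≈ +24 kJ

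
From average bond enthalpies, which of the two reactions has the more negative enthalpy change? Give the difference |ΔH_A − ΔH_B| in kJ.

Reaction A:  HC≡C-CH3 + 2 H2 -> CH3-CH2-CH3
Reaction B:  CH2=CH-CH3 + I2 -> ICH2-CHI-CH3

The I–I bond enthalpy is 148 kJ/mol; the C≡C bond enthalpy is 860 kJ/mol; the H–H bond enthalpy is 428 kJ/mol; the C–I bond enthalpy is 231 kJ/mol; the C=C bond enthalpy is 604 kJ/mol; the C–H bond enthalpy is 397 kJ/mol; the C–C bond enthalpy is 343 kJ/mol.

Reaction A:
  Bonds broken (reactants):
    C≡C: 1 × 860 = 860
    C–C: 1 × 343 = 343
    C–H: 4 × 397 = 1588
    H–H: 2 × 428 = 856
    Σ(broken) = 3647 kJ
  Bonds formed (products):
    C–C: 2 × 343 = 686
    C–H: 8 × 397 = 3176
    Σ(formed) = 3862 kJ
  ΔH_A = 3647 − 3862 = −215 kJ
Reaction B:
  Bonds broken (reactants):
    C–C: 1 × 343 = 343
    C–H: 6 × 397 = 2382
    C=C: 1 × 604 = 604
    I–I: 1 × 148 = 148
    Σ(broken) = 3477 kJ
  Bonds formed (products):
    C–C: 2 × 343 = 686
    C–H: 6 × 397 = 2382
    C–I: 2 × 231 = 462
    Σ(formed) = 3530 kJ
  ΔH_B = 3477 − 3530 = −53 kJ
ΔH_A − ΔH_B = −162 kJ, so reaction A has the more negative ΔH; |ΔH_A − ΔH_B| = 162 kJ.

Reaction A, by 162 kJ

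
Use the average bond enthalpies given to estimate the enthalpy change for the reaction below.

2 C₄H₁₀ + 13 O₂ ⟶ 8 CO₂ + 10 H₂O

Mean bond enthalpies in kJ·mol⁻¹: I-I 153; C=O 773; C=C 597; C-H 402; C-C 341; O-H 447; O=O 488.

ΔH ≈ −4878 kJ

Bonds broken (reactants):
  C-C: 6 × 341 = 2046
  C-H: 20 × 402 = 8040
  O=O: 13 × 488 = 6344
  Σ(broken) = 16430 kJ
Bonds formed (products):
  C=O: 16 × 773 = 12368
  O-H: 20 × 447 = 8940
  Σ(formed) = 21308 kJ
ΔH = Σ(broken) − Σ(formed) = 16430 − 21308 = −4878 kJ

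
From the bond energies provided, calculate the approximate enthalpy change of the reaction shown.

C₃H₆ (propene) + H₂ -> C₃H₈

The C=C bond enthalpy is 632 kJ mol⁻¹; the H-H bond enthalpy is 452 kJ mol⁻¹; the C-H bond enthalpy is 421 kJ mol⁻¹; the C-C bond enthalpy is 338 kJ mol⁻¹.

Bonds broken (reactants):
  C-C: 1 × 338 = 338
  C-H: 6 × 421 = 2526
  C=C: 1 × 632 = 632
  H-H: 1 × 452 = 452
  Σ(broken) = 3948 kJ
Bonds formed (products):
  C-C: 2 × 338 = 676
  C-H: 8 × 421 = 3368
  Σ(formed) = 4044 kJ
ΔH = Σ(broken) − Σ(formed) = 3948 − 4044 = −96 kJ

ΔH ≈ −96 kJ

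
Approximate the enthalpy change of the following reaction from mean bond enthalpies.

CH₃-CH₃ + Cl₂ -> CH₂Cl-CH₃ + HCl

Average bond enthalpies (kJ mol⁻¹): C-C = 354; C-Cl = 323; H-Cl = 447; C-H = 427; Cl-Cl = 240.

Bonds broken (reactants):
  C-C: 1 × 354 = 354
  C-H: 6 × 427 = 2562
  Cl-Cl: 1 × 240 = 240
  Σ(broken) = 3156 kJ
Bonds formed (products):
  C-C: 1 × 354 = 354
  C-Cl: 1 × 323 = 323
  C-H: 5 × 427 = 2135
  H-Cl: 1 × 447 = 447
  Σ(formed) = 3259 kJ
ΔH = Σ(broken) − Σ(formed) = 3156 − 3259 = −103 kJ

ΔH ≈ −103 kJ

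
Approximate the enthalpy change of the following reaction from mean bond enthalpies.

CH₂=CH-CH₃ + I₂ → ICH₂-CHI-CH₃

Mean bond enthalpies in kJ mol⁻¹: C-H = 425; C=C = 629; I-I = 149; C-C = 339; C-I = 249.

Bonds broken (reactants):
  C-C: 1 × 339 = 339
  C-H: 6 × 425 = 2550
  C=C: 1 × 629 = 629
  I-I: 1 × 149 = 149
  Σ(broken) = 3667 kJ
Bonds formed (products):
  C-C: 2 × 339 = 678
  C-H: 6 × 425 = 2550
  C-I: 2 × 249 = 498
  Σ(formed) = 3726 kJ
ΔH = Σ(broken) − Σ(formed) = 3667 − 3726 = −59 kJ

ΔH ≈ −59 kJ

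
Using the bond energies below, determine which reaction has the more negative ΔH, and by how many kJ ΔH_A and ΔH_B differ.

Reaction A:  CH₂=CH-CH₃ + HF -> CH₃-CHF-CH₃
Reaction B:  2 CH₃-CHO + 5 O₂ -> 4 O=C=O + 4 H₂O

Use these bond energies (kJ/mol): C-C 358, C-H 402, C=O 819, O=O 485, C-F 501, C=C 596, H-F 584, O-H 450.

Reaction B, by 2076 kJ

Reaction A:
  Bonds broken (reactants):
    C-C: 1 × 358 = 358
    C-H: 6 × 402 = 2412
    C=C: 1 × 596 = 596
    H-F: 1 × 584 = 584
    Σ(broken) = 3950 kJ
  Bonds formed (products):
    C-C: 2 × 358 = 716
    C-F: 1 × 501 = 501
    C-H: 7 × 402 = 2814
    Σ(formed) = 4031 kJ
  ΔH_A = 3950 − 4031 = −81 kJ
Reaction B:
  Bonds broken (reactants):
    C-C: 2 × 358 = 716
    C-H: 8 × 402 = 3216
    C=O: 2 × 819 = 1638
    O=O: 5 × 485 = 2425
    Σ(broken) = 7995 kJ
  Bonds formed (products):
    C=O: 8 × 819 = 6552
    O-H: 8 × 450 = 3600
    Σ(formed) = 10152 kJ
  ΔH_B = 7995 − 10152 = −2157 kJ
ΔH_A − ΔH_B = +2076 kJ, so reaction B has the more negative ΔH; |ΔH_A − ΔH_B| = 2076 kJ.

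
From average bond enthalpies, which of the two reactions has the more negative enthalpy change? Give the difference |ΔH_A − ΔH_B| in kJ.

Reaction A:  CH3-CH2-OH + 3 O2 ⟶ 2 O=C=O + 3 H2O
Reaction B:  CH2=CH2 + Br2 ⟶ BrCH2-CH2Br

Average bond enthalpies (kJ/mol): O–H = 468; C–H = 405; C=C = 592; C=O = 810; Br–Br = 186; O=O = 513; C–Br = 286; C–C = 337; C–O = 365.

Reaction A, by 1183 kJ

Reaction A:
  Bonds broken (reactants):
    C–C: 1 × 337 = 337
    C–H: 5 × 405 = 2025
    C–O: 1 × 365 = 365
    O–H: 1 × 468 = 468
    O=O: 3 × 513 = 1539
    Σ(broken) = 4734 kJ
  Bonds formed (products):
    C=O: 4 × 810 = 3240
    O–H: 6 × 468 = 2808
    Σ(formed) = 6048 kJ
  ΔH_A = 4734 − 6048 = −1314 kJ
Reaction B:
  Bonds broken (reactants):
    Br–Br: 1 × 186 = 186
    C–H: 4 × 405 = 1620
    C=C: 1 × 592 = 592
    Σ(broken) = 2398 kJ
  Bonds formed (products):
    C–Br: 2 × 286 = 572
    C–C: 1 × 337 = 337
    C–H: 4 × 405 = 1620
    Σ(formed) = 2529 kJ
  ΔH_B = 2398 − 2529 = −131 kJ
ΔH_A − ΔH_B = −1183 kJ, so reaction A has the more negative ΔH; |ΔH_A − ΔH_B| = 1183 kJ.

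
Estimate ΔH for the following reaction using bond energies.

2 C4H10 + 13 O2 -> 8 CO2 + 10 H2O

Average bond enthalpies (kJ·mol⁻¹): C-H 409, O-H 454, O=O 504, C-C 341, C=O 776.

ΔH ≈ −4718 kJ

Bonds broken (reactants):
  C-C: 6 × 341 = 2046
  C-H: 20 × 409 = 8180
  O=O: 13 × 504 = 6552
  Σ(broken) = 16778 kJ
Bonds formed (products):
  C=O: 16 × 776 = 12416
  O-H: 20 × 454 = 9080
  Σ(formed) = 21496 kJ
ΔH = Σ(broken) − Σ(formed) = 16778 − 21496 = −4718 kJ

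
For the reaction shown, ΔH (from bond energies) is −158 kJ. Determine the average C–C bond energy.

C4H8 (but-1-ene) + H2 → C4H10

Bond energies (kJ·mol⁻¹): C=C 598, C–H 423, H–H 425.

D(C–C) ≈ 335 kJ/mol

Let D be the C–C bond energy.
Σ(broken) = 2×D + 8×423 + 1×598 + 1×425 = 4407 + 2D
Σ(formed) = 3×D + 10×423 = 4230 + 3D
ΔH = Σ(broken) − Σ(formed) = (4407 + 2D) − (4230 + 3D) = +177 − D
Setting this equal to −158 kJ gives D = 335 kJ/mol.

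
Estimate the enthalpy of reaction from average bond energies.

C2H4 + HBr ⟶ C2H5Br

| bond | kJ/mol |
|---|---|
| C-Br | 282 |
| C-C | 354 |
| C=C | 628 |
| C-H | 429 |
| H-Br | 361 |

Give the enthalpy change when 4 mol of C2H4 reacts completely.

ΔH = −304 kJ

Bonds broken (reactants):
  C-H: 4 × 429 = 1716
  C=C: 1 × 628 = 628
  H-Br: 1 × 361 = 361
  Σ(broken) = 2705 kJ
Bonds formed (products):
  C-Br: 1 × 282 = 282
  C-C: 1 × 354 = 354
  C-H: 5 × 429 = 2145
  Σ(formed) = 2781 kJ
ΔH = Σ(broken) − Σ(formed) = 2705 − 2781 = −76 kJ
For 4× the reaction as written: 4 × (−76) = −304 kJ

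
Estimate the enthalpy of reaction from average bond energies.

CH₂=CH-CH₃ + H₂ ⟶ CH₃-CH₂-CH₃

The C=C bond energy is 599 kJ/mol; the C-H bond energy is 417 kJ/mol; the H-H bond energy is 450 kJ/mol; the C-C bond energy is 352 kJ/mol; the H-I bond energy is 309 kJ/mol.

ΔH ≈ −137 kJ

Bonds broken (reactants):
  C-C: 1 × 352 = 352
  C-H: 6 × 417 = 2502
  C=C: 1 × 599 = 599
  H-H: 1 × 450 = 450
  Σ(broken) = 3903 kJ
Bonds formed (products):
  C-C: 2 × 352 = 704
  C-H: 8 × 417 = 3336
  Σ(formed) = 4040 kJ
ΔH = Σ(broken) − Σ(formed) = 3903 − 4040 = −137 kJ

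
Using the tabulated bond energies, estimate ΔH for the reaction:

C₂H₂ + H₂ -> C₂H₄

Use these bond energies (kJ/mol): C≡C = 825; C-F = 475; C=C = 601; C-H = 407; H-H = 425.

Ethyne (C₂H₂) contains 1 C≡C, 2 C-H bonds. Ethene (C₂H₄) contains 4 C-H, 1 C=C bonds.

Bonds broken (reactants):
  C≡C: 1 × 825 = 825
  C-H: 2 × 407 = 814
  H-H: 1 × 425 = 425
  Σ(broken) = 2064 kJ
Bonds formed (products):
  C-H: 4 × 407 = 1628
  C=C: 1 × 601 = 601
  Σ(formed) = 2229 kJ
ΔH = Σ(broken) − Σ(formed) = 2064 − 2229 = −165 kJ

ΔH ≈ −165 kJ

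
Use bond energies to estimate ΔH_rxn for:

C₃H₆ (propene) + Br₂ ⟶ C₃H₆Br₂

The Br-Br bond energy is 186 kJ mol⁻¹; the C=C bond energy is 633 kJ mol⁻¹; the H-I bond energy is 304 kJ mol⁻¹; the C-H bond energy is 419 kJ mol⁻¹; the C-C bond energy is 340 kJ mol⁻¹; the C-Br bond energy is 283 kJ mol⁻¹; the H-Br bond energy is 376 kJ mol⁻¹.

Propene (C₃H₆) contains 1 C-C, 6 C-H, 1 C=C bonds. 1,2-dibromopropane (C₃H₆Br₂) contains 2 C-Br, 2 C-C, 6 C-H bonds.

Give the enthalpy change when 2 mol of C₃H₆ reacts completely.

Bonds broken (reactants):
  Br-Br: 1 × 186 = 186
  C-C: 1 × 340 = 340
  C-H: 6 × 419 = 2514
  C=C: 1 × 633 = 633
  Σ(broken) = 3673 kJ
Bonds formed (products):
  C-Br: 2 × 283 = 566
  C-C: 2 × 340 = 680
  C-H: 6 × 419 = 2514
  Σ(formed) = 3760 kJ
ΔH = Σ(broken) − Σ(formed) = 3673 − 3760 = −87 kJ
For 2× the reaction as written: 2 × (−87) = −174 kJ

ΔH = −174 kJ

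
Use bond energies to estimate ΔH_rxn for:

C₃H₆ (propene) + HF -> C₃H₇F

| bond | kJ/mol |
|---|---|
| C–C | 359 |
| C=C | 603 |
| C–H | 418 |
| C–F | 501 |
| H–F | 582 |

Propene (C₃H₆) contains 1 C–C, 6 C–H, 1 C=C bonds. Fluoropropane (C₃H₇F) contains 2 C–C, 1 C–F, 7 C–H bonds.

ΔH ≈ −93 kJ

Bonds broken (reactants):
  C–C: 1 × 359 = 359
  C–H: 6 × 418 = 2508
  C=C: 1 × 603 = 603
  H–F: 1 × 582 = 582
  Σ(broken) = 4052 kJ
Bonds formed (products):
  C–C: 2 × 359 = 718
  C–F: 1 × 501 = 501
  C–H: 7 × 418 = 2926
  Σ(formed) = 4145 kJ
ΔH = Σ(broken) − Σ(formed) = 4052 − 4145 = −93 kJ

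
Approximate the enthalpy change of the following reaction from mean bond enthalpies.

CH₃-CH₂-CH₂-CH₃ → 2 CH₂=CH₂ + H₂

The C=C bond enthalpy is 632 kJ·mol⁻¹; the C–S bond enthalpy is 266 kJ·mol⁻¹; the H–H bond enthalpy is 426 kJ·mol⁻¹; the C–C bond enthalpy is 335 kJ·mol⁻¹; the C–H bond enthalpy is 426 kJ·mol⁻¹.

ΔH ≈ +167 kJ

Bonds broken (reactants):
  C–C: 3 × 335 = 1005
  C–H: 10 × 426 = 4260
  Σ(broken) = 5265 kJ
Bonds formed (products):
  C–H: 8 × 426 = 3408
  C=C: 2 × 632 = 1264
  H–H: 1 × 426 = 426
  Σ(formed) = 5098 kJ
ΔH = Σ(broken) − Σ(formed) = 5265 − 5098 = +167 kJ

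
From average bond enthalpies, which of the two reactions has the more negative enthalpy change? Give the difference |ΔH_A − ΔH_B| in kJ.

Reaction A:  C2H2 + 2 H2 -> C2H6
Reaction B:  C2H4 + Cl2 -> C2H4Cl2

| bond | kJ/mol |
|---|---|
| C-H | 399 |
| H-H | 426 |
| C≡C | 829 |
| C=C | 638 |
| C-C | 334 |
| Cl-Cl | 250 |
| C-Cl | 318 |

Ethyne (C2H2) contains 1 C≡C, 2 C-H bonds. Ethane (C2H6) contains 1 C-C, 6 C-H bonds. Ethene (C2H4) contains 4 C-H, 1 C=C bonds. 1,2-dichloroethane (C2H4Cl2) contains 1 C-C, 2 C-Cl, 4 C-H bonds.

Reaction A, by 167 kJ

Reaction A:
  Bonds broken (reactants):
    C≡C: 1 × 829 = 829
    C-H: 2 × 399 = 798
    H-H: 2 × 426 = 852
    Σ(broken) = 2479 kJ
  Bonds formed (products):
    C-C: 1 × 334 = 334
    C-H: 6 × 399 = 2394
    Σ(formed) = 2728 kJ
  ΔH_A = 2479 − 2728 = −249 kJ
Reaction B:
  Bonds broken (reactants):
    C-H: 4 × 399 = 1596
    C=C: 1 × 638 = 638
    Cl-Cl: 1 × 250 = 250
    Σ(broken) = 2484 kJ
  Bonds formed (products):
    C-C: 1 × 334 = 334
    C-Cl: 2 × 318 = 636
    C-H: 4 × 399 = 1596
    Σ(formed) = 2566 kJ
  ΔH_B = 2484 − 2566 = −82 kJ
ΔH_A − ΔH_B = −167 kJ, so reaction A has the more negative ΔH; |ΔH_A − ΔH_B| = 167 kJ.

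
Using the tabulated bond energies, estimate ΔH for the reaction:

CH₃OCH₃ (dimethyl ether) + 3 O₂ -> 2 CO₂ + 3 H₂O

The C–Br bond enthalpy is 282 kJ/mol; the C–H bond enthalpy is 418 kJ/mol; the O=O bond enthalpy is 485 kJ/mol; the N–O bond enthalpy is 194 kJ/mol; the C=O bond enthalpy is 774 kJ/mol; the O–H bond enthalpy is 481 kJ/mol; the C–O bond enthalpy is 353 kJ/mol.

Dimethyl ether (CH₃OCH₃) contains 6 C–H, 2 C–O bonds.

ΔH ≈ −1313 kJ

Bonds broken (reactants):
  C–H: 6 × 418 = 2508
  C–O: 2 × 353 = 706
  O=O: 3 × 485 = 1455
  Σ(broken) = 4669 kJ
Bonds formed (products):
  C=O: 4 × 774 = 3096
  O–H: 6 × 481 = 2886
  Σ(formed) = 5982 kJ
ΔH = Σ(broken) − Σ(formed) = 4669 − 5982 = −1313 kJ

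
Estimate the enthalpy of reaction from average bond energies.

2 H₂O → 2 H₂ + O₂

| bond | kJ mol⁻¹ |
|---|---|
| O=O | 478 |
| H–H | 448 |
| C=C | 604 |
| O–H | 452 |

ΔH ≈ +434 kJ

Bonds broken (reactants):
  O–H: 4 × 452 = 1808
  Σ(broken) = 1808 kJ
Bonds formed (products):
  H–H: 2 × 448 = 896
  O=O: 1 × 478 = 478
  Σ(formed) = 1374 kJ
ΔH = Σ(broken) − Σ(formed) = 1808 − 1374 = +434 kJ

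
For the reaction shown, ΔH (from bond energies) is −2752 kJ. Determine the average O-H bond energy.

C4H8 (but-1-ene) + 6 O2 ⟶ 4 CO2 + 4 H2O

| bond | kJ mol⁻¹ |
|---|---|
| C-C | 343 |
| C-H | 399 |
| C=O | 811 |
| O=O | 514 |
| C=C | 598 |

D(O-H) ≈ 478 kJ/mol

Let D be the O-H bond energy.
Σ(broken) = 2×343 + 8×399 + 1×598 + 6×514 = 7560
Σ(formed) = 8×811 + 8×D = 6488 + 8D
ΔH = Σ(broken) − Σ(formed) = (7560) − (6488 + 8D) = +1072 − 8D
Setting this equal to −2752 kJ gives 8D = 3824, so D = 478 kJ/mol.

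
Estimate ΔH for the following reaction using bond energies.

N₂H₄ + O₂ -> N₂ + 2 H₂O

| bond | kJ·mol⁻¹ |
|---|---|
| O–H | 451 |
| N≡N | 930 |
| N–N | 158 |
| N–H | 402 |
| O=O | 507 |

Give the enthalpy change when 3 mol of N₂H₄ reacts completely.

ΔH = −1383 kJ

Bonds broken (reactants):
  N–H: 4 × 402 = 1608
  N–N: 1 × 158 = 158
  O=O: 1 × 507 = 507
  Σ(broken) = 2273 kJ
Bonds formed (products):
  N≡N: 1 × 930 = 930
  O–H: 4 × 451 = 1804
  Σ(formed) = 2734 kJ
ΔH = Σ(broken) − Σ(formed) = 2273 − 2734 = −461 kJ
For 3× the reaction as written: 3 × (−461) = −1383 kJ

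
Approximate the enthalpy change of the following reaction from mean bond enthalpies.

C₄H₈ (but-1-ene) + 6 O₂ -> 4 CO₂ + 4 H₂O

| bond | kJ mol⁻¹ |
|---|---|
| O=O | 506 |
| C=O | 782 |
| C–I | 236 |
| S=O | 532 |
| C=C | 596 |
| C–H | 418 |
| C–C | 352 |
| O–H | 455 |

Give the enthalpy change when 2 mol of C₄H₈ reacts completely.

Bonds broken (reactants):
  C–C: 2 × 352 = 704
  C–H: 8 × 418 = 3344
  C=C: 1 × 596 = 596
  O=O: 6 × 506 = 3036
  Σ(broken) = 7680 kJ
Bonds formed (products):
  C=O: 8 × 782 = 6256
  O–H: 8 × 455 = 3640
  Σ(formed) = 9896 kJ
ΔH = Σ(broken) − Σ(formed) = 7680 − 9896 = −2216 kJ
For 2× the reaction as written: 2 × (−2216) = −4432 kJ

ΔH = −4432 kJ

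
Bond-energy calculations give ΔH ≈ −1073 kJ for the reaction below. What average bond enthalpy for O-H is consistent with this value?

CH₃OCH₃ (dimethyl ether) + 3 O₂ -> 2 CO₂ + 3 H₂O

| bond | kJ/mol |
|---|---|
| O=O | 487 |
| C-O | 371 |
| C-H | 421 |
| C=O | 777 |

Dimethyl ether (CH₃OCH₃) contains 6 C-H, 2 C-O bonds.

D(O-H) ≈ 449 kJ/mol

Let D be the O-H bond energy.
Σ(broken) = 6×421 + 2×371 + 3×487 = 4729
Σ(formed) = 4×777 + 6×D = 3108 + 6D
ΔH = Σ(broken) − Σ(formed) = (4729) − (3108 + 6D) = +1621 − 6D
Setting this equal to −1073 kJ gives 6D = 2694, so D = 449 kJ/mol.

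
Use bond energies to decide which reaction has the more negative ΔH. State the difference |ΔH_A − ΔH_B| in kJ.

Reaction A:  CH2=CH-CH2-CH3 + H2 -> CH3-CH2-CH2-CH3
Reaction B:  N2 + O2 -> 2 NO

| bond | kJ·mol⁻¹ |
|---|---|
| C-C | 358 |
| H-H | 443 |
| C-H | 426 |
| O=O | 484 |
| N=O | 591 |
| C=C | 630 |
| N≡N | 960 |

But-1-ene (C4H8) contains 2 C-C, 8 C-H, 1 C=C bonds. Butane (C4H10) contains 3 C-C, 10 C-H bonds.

Reaction A:
  Bonds broken (reactants):
    C-C: 2 × 358 = 716
    C-H: 8 × 426 = 3408
    C=C: 1 × 630 = 630
    H-H: 1 × 443 = 443
    Σ(broken) = 5197 kJ
  Bonds formed (products):
    C-C: 3 × 358 = 1074
    C-H: 10 × 426 = 4260
    Σ(formed) = 5334 kJ
  ΔH_A = 5197 − 5334 = −137 kJ
Reaction B:
  Bonds broken (reactants):
    N≡N: 1 × 960 = 960
    O=O: 1 × 484 = 484
    Σ(broken) = 1444 kJ
  Bonds formed (products):
    N=O: 2 × 591 = 1182
    Σ(formed) = 1182 kJ
  ΔH_B = 1444 − 1182 = +262 kJ
ΔH_A − ΔH_B = −399 kJ, so reaction A has the more negative ΔH; |ΔH_A − ΔH_B| = 399 kJ.

Reaction A, by 399 kJ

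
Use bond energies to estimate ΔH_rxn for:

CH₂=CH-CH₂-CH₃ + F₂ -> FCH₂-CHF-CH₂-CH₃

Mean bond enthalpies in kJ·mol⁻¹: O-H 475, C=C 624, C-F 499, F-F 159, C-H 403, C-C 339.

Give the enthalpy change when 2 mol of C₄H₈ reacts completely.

ΔH = −1108 kJ

Bonds broken (reactants):
  C-C: 2 × 339 = 678
  C-H: 8 × 403 = 3224
  C=C: 1 × 624 = 624
  F-F: 1 × 159 = 159
  Σ(broken) = 4685 kJ
Bonds formed (products):
  C-C: 3 × 339 = 1017
  C-F: 2 × 499 = 998
  C-H: 8 × 403 = 3224
  Σ(formed) = 5239 kJ
ΔH = Σ(broken) − Σ(formed) = 4685 − 5239 = −554 kJ
For 2× the reaction as written: 2 × (−554) = −1108 kJ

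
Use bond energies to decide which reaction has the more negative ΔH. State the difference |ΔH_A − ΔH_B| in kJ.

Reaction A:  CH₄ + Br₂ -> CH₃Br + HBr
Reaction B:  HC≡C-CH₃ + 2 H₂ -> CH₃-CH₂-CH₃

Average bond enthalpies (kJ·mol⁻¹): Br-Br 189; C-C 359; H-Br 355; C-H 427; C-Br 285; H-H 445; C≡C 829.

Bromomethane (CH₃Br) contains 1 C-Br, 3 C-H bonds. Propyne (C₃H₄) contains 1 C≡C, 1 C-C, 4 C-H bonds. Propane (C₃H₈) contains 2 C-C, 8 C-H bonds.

Reaction B, by 324 kJ

Reaction A:
  Bonds broken (reactants):
    Br-Br: 1 × 189 = 189
    C-H: 4 × 427 = 1708
    Σ(broken) = 1897 kJ
  Bonds formed (products):
    C-Br: 1 × 285 = 285
    C-H: 3 × 427 = 1281
    H-Br: 1 × 355 = 355
    Σ(formed) = 1921 kJ
  ΔH_A = 1897 − 1921 = −24 kJ
Reaction B:
  Bonds broken (reactants):
    C≡C: 1 × 829 = 829
    C-C: 1 × 359 = 359
    C-H: 4 × 427 = 1708
    H-H: 2 × 445 = 890
    Σ(broken) = 3786 kJ
  Bonds formed (products):
    C-C: 2 × 359 = 718
    C-H: 8 × 427 = 3416
    Σ(formed) = 4134 kJ
  ΔH_B = 3786 − 4134 = −348 kJ
ΔH_A − ΔH_B = +324 kJ, so reaction B has the more negative ΔH; |ΔH_A − ΔH_B| = 324 kJ.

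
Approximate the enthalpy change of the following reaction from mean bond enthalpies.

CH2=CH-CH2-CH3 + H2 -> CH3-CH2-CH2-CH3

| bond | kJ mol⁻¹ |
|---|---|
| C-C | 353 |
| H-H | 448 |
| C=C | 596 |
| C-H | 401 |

ΔH ≈ −111 kJ

Bonds broken (reactants):
  C-C: 2 × 353 = 706
  C-H: 8 × 401 = 3208
  C=C: 1 × 596 = 596
  H-H: 1 × 448 = 448
  Σ(broken) = 4958 kJ
Bonds formed (products):
  C-C: 3 × 353 = 1059
  C-H: 10 × 401 = 4010
  Σ(formed) = 5069 kJ
ΔH = Σ(broken) − Σ(formed) = 4958 − 5069 = −111 kJ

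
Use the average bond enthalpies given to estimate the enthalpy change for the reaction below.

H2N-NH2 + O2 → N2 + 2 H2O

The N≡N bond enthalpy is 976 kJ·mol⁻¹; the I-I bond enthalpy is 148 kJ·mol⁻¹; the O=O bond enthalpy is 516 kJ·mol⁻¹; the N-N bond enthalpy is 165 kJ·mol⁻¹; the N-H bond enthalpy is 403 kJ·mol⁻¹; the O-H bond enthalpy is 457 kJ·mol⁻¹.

Bonds broken (reactants):
  N-H: 4 × 403 = 1612
  N-N: 1 × 165 = 165
  O=O: 1 × 516 = 516
  Σ(broken) = 2293 kJ
Bonds formed (products):
  N≡N: 1 × 976 = 976
  O-H: 4 × 457 = 1828
  Σ(formed) = 2804 kJ
ΔH = Σ(broken) − Σ(formed) = 2293 − 2804 = −511 kJ

ΔH ≈ −511 kJ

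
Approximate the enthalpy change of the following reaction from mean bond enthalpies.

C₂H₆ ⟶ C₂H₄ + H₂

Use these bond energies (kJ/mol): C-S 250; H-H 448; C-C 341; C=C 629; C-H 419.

Bonds broken (reactants):
  C-C: 1 × 341 = 341
  C-H: 6 × 419 = 2514
  Σ(broken) = 2855 kJ
Bonds formed (products):
  C-H: 4 × 419 = 1676
  C=C: 1 × 629 = 629
  H-H: 1 × 448 = 448
  Σ(formed) = 2753 kJ
ΔH = Σ(broken) − Σ(formed) = 2855 − 2753 = +102 kJ

ΔH ≈ +102 kJ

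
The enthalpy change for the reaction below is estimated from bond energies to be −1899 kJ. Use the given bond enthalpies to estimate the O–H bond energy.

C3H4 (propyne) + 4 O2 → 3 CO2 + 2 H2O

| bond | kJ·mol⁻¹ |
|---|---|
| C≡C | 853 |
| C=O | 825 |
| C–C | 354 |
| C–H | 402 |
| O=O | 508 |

Let D be the O–H bond energy.
Σ(broken) = 1×853 + 1×354 + 4×402 + 4×508 = 4847
Σ(formed) = 6×825 + 4×D = 4950 + 4D
ΔH = Σ(broken) − Σ(formed) = (4847) − (4950 + 4D) = −103 − 4D
Setting this equal to −1899 kJ gives 4D = 1796, so D = 449 kJ/mol.

D(O–H) ≈ 449 kJ/mol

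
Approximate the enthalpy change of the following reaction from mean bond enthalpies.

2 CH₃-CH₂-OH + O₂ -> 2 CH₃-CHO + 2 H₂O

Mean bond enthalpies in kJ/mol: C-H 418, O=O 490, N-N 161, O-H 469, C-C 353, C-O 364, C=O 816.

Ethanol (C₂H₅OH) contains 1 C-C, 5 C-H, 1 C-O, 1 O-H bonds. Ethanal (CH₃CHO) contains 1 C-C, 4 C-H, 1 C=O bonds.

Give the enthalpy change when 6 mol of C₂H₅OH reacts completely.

Bonds broken (reactants):
  C-C: 2 × 353 = 706
  C-H: 10 × 418 = 4180
  C-O: 2 × 364 = 728
  O-H: 2 × 469 = 938
  O=O: 1 × 490 = 490
  Σ(broken) = 7042 kJ
Bonds formed (products):
  C-C: 2 × 353 = 706
  C-H: 8 × 418 = 3344
  C=O: 2 × 816 = 1632
  O-H: 4 × 469 = 1876
  Σ(formed) = 7558 kJ
ΔH = Σ(broken) − Σ(formed) = 7042 − 7558 = −516 kJ
For 3× the reaction as written: 3 × (−516) = −1548 kJ

ΔH = −1548 kJ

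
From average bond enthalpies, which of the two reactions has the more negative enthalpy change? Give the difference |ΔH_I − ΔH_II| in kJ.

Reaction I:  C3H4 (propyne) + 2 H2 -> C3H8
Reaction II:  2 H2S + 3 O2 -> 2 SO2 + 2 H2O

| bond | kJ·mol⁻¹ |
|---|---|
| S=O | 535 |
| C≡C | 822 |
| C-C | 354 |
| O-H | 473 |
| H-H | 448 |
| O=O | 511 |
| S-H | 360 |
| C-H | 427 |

Reaction I:
  Bonds broken (reactants):
    C≡C: 1 × 822 = 822
    C-C: 1 × 354 = 354
    C-H: 4 × 427 = 1708
    H-H: 2 × 448 = 896
    Σ(broken) = 3780 kJ
  Bonds formed (products):
    C-C: 2 × 354 = 708
    C-H: 8 × 427 = 3416
    Σ(formed) = 4124 kJ
  ΔH_I = 3780 − 4124 = −344 kJ
Reaction II:
  Bonds broken (reactants):
    O=O: 3 × 511 = 1533
    S-H: 4 × 360 = 1440
    Σ(broken) = 2973 kJ
  Bonds formed (products):
    O-H: 4 × 473 = 1892
    S=O: 4 × 535 = 2140
    Σ(formed) = 4032 kJ
  ΔH_II = 2973 − 4032 = −1059 kJ
ΔH_I − ΔH_II = +715 kJ, so reaction II has the more negative ΔH; |ΔH_I − ΔH_II| = 715 kJ.

Reaction II, by 715 kJ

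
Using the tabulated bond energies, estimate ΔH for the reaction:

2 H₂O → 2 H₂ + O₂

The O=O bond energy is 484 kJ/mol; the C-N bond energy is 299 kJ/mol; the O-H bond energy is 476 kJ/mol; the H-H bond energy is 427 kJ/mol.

ΔH ≈ +566 kJ

Bonds broken (reactants):
  O-H: 4 × 476 = 1904
  Σ(broken) = 1904 kJ
Bonds formed (products):
  H-H: 2 × 427 = 854
  O=O: 1 × 484 = 484
  Σ(formed) = 1338 kJ
ΔH = Σ(broken) − Σ(formed) = 1904 − 1338 = +566 kJ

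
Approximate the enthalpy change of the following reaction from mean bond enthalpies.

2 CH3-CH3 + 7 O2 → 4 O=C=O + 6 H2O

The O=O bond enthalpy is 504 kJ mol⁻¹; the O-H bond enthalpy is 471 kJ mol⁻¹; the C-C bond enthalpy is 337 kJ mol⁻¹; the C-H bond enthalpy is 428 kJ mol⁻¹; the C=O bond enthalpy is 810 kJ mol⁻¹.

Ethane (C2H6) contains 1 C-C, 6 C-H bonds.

Bonds broken (reactants):
  C-C: 2 × 337 = 674
  C-H: 12 × 428 = 5136
  O=O: 7 × 504 = 3528
  Σ(broken) = 9338 kJ
Bonds formed (products):
  C=O: 8 × 810 = 6480
  O-H: 12 × 471 = 5652
  Σ(formed) = 12132 kJ
ΔH = Σ(broken) − Σ(formed) = 9338 − 12132 = −2794 kJ

ΔH ≈ −2794 kJ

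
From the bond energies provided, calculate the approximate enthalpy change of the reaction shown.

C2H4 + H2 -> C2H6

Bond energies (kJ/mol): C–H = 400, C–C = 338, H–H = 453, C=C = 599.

Bonds broken (reactants):
  C–H: 4 × 400 = 1600
  C=C: 1 × 599 = 599
  H–H: 1 × 453 = 453
  Σ(broken) = 2652 kJ
Bonds formed (products):
  C–C: 1 × 338 = 338
  C–H: 6 × 400 = 2400
  Σ(formed) = 2738 kJ
ΔH = Σ(broken) − Σ(formed) = 2652 − 2738 = −86 kJ

ΔH ≈ −86 kJ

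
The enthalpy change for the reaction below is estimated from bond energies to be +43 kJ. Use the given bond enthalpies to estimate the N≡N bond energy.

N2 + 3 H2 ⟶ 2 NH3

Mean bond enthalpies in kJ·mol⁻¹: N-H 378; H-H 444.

D(N≡N) ≈ 979 kJ/mol

Let D be the N≡N bond energy.
Σ(broken) = 3×444 + 1×D = 1332 + D
Σ(formed) = 6×378 = 2268
ΔH = Σ(broken) − Σ(formed) = (1332 + D) − (2268) = −936 + D
Setting this equal to +43 kJ gives D = 979 kJ/mol.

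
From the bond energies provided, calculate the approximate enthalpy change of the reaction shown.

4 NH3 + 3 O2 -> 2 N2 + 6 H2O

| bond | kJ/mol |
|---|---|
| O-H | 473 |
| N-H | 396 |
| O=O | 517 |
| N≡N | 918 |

Bonds broken (reactants):
  N-H: 12 × 396 = 4752
  O=O: 3 × 517 = 1551
  Σ(broken) = 6303 kJ
Bonds formed (products):
  N≡N: 2 × 918 = 1836
  O-H: 12 × 473 = 5676
  Σ(formed) = 7512 kJ
ΔH = Σ(broken) − Σ(formed) = 6303 − 7512 = −1209 kJ

ΔH ≈ −1209 kJ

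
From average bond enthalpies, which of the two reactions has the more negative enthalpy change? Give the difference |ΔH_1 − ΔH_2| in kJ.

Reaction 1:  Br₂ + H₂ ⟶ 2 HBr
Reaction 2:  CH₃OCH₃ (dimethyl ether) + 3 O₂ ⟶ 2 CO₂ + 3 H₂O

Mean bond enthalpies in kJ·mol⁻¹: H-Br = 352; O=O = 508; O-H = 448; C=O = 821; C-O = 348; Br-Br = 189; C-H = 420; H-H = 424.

Reaction 1:
  Bonds broken (reactants):
    Br-Br: 1 × 189 = 189
    H-H: 1 × 424 = 424
    Σ(broken) = 613 kJ
  Bonds formed (products):
    H-Br: 2 × 352 = 704
    Σ(formed) = 704 kJ
  ΔH_1 = 613 − 704 = −91 kJ
Reaction 2:
  Bonds broken (reactants):
    C-H: 6 × 420 = 2520
    C-O: 2 × 348 = 696
    O=O: 3 × 508 = 1524
    Σ(broken) = 4740 kJ
  Bonds formed (products):
    C=O: 4 × 821 = 3284
    O-H: 6 × 448 = 2688
    Σ(formed) = 5972 kJ
  ΔH_2 = 4740 − 5972 = −1232 kJ
ΔH_1 − ΔH_2 = +1141 kJ, so reaction 2 has the more negative ΔH; |ΔH_1 − ΔH_2| = 1141 kJ.

Reaction 2, by 1141 kJ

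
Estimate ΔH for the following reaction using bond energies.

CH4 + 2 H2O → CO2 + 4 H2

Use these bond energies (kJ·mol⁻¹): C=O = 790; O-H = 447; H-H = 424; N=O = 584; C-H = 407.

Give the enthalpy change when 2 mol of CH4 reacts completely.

Bonds broken (reactants):
  C-H: 4 × 407 = 1628
  O-H: 4 × 447 = 1788
  Σ(broken) = 3416 kJ
Bonds formed (products):
  C=O: 2 × 790 = 1580
  H-H: 4 × 424 = 1696
  Σ(formed) = 3276 kJ
ΔH = Σ(broken) − Σ(formed) = 3416 − 3276 = +140 kJ
For 2× the reaction as written: 2 × (+140) = +280 kJ

ΔH = +280 kJ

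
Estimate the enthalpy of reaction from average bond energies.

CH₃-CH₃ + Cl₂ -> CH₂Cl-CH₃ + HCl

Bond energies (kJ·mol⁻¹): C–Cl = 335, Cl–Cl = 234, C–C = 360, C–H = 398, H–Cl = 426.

Bonds broken (reactants):
  C–C: 1 × 360 = 360
  C–H: 6 × 398 = 2388
  Cl–Cl: 1 × 234 = 234
  Σ(broken) = 2982 kJ
Bonds formed (products):
  C–C: 1 × 360 = 360
  C–Cl: 1 × 335 = 335
  C–H: 5 × 398 = 1990
  H–Cl: 1 × 426 = 426
  Σ(formed) = 3111 kJ
ΔH = Σ(broken) − Σ(formed) = 2982 − 3111 = −129 kJ

ΔH ≈ −129 kJ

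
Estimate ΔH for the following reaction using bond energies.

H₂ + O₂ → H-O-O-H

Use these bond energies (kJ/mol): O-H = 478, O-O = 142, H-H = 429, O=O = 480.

ΔH ≈ −189 kJ

Bonds broken (reactants):
  H-H: 1 × 429 = 429
  O=O: 1 × 480 = 480
  Σ(broken) = 909 kJ
Bonds formed (products):
  O-H: 2 × 478 = 956
  O-O: 1 × 142 = 142
  Σ(formed) = 1098 kJ
ΔH = Σ(broken) − Σ(formed) = 909 − 1098 = −189 kJ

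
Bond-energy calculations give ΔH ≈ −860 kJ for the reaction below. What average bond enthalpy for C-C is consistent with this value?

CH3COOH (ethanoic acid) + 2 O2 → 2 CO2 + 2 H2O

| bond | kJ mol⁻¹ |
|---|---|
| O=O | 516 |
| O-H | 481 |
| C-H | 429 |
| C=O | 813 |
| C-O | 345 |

Let D be the C-C bond energy.
Σ(broken) = 1×D + 3×429 + 1×345 + 1×813 + 1×481 + 2×516 = 3958 + D
Σ(formed) = 4×813 + 4×481 = 5176
ΔH = Σ(broken) − Σ(formed) = (3958 + D) − (5176) = −1218 + D
Setting this equal to −860 kJ gives D = 358 kJ/mol.

D(C-C) ≈ 358 kJ/mol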